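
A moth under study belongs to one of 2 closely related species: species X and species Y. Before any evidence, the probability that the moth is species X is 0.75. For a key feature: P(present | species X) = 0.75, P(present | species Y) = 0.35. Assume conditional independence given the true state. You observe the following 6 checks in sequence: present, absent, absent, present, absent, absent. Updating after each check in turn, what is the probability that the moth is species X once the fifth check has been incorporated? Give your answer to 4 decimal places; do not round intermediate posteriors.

After 'present': P(species X) = 0.75·0.7500 / (0.75·0.7500 + 0.35·0.2500) ≈ 0.8654
After 'absent': P(species X) = 0.25·0.8654 / (0.25·0.8654 + 0.65·0.1346) ≈ 0.7120
After 'absent': P(species X) = 0.25·0.7120 / (0.25·0.7120 + 0.65·0.2880) ≈ 0.4874
After 'present': P(species X) = 0.75·0.4874 / (0.75·0.4874 + 0.35·0.5126) ≈ 0.6708
After 'absent': P(species X) = 0.25·0.6708 / (0.25·0.6708 + 0.65·0.3292) ≈ 0.4394

0.4394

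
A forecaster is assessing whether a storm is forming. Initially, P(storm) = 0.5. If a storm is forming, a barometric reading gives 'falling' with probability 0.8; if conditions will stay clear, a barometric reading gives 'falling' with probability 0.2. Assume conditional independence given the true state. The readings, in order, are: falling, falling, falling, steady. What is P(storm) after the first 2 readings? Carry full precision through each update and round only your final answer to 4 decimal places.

After 'falling': P(storm) = 0.8·0.5000 / (0.8·0.5000 + 0.2·0.5000) ≈ 0.8000
After 'falling': P(storm) = 0.8·0.8000 / (0.8·0.8000 + 0.2·0.2000) ≈ 0.9412

0.9412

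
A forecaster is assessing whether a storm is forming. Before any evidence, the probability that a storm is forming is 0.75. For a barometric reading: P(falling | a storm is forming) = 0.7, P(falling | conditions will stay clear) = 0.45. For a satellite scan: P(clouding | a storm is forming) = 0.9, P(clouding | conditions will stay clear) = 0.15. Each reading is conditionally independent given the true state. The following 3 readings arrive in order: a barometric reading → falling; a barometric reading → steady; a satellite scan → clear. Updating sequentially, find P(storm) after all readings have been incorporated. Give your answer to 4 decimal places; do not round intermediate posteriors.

0.2305

After a barometric reading='falling': P(storm) = 0.7·0.7500 / (0.7·0.7500 + 0.45·0.2500) ≈ 0.8235
After a barometric reading='steady': P(storm) = 0.3·0.8235 / (0.3·0.8235 + 0.55·0.1765) ≈ 0.7179
After a satellite scan='clear': P(storm) = 0.1·0.7179 / (0.1·0.7179 + 0.85·0.2821) ≈ 0.2305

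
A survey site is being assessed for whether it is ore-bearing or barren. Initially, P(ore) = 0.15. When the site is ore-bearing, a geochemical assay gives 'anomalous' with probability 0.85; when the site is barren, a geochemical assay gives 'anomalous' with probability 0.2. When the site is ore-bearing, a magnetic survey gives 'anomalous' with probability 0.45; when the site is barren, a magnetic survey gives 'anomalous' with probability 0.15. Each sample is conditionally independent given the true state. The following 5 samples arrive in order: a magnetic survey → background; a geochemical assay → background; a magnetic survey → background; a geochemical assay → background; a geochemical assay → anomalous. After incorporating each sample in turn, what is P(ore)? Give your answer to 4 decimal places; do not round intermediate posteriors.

0.0109

After a magnetic survey='background': P(ore) = 0.55·0.1500 / (0.55·0.1500 + 0.85·0.8500) ≈ 0.1025
After a geochemical assay='background': P(ore) = 0.15·0.1025 / (0.15·0.1025 + 0.8·0.8975) ≈ 0.0210
After a magnetic survey='background': P(ore) = 0.55·0.0210 / (0.55·0.0210 + 0.85·0.9790) ≈ 0.0137
After a geochemical assay='background': P(ore) = 0.15·0.0137 / (0.15·0.0137 + 0.8·0.9863) ≈ 0.0026
After a geochemical assay='anomalous': P(ore) = 0.85·0.0026 / (0.85·0.0026 + 0.2·0.9974) ≈ 0.0109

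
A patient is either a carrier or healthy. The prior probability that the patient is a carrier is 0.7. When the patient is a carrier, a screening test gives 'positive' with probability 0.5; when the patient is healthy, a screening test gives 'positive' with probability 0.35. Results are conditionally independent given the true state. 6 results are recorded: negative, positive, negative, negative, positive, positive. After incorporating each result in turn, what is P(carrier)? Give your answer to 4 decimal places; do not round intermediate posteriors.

0.7559

Apply Bayes' rule sequentially, carrying P(carrier) forward.
After 'negative': P(carrier) = 0.5·0.7000 / (0.5·0.7000 + 0.65·0.3000) ≈ 0.6422
After 'positive': P(carrier) = 0.5·0.6422 / (0.5·0.6422 + 0.35·0.3578) ≈ 0.7194
After 'negative': P(carrier) = 0.5·0.7194 / (0.5·0.7194 + 0.65·0.2806) ≈ 0.6636
After 'negative': P(carrier) = 0.5·0.6636 / (0.5·0.6636 + 0.65·0.3364) ≈ 0.6027
After 'positive': P(carrier) = 0.5·0.6027 / (0.5·0.6027 + 0.35·0.3973) ≈ 0.6843
After 'positive': P(carrier) = 0.5·0.6843 / (0.5·0.6843 + 0.35·0.3157) ≈ 0.7559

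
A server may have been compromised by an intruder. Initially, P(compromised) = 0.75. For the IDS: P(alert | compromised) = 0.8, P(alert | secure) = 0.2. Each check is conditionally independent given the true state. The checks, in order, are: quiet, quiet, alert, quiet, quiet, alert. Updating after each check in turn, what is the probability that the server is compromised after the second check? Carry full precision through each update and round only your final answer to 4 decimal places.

0.1579

Each posterior becomes the prior for the next update.
After 'quiet': P(compromised) = 0.2·0.7500 / (0.2·0.7500 + 0.8·0.2500) ≈ 0.4286
After 'quiet': P(compromised) = 0.2·0.4286 / (0.2·0.4286 + 0.8·0.5714) ≈ 0.1579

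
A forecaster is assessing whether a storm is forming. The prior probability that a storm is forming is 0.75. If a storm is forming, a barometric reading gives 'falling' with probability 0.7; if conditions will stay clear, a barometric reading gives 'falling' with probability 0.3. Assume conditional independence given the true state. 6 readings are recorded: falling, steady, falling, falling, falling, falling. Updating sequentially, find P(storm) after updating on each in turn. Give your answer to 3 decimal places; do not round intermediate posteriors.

After 'falling': P(storm) = 0.7·0.7500 / (0.7·0.7500 + 0.3·0.2500) ≈ 0.8750
After 'steady': P(storm) = 0.3·0.8750 / (0.3·0.8750 + 0.7·0.1250) ≈ 0.7500
After 'falling': P(storm) = 0.7·0.7500 / (0.7·0.7500 + 0.3·0.2500) ≈ 0.8750
After 'falling': P(storm) = 0.7·0.8750 / (0.7·0.8750 + 0.3·0.1250) ≈ 0.9423
After 'falling': P(storm) = 0.7·0.9423 / (0.7·0.9423 + 0.3·0.0577) ≈ 0.9744
After 'falling': P(storm) = 0.7·0.9744 / (0.7·0.9744 + 0.3·0.0256) ≈ 0.9889

0.989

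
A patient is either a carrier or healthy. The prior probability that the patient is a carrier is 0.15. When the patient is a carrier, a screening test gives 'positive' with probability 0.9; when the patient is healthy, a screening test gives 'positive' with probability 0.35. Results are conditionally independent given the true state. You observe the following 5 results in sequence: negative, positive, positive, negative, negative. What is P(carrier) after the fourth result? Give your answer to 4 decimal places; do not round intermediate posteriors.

0.0269

Each posterior becomes the prior for the next update.
After 'negative': P(carrier) = 0.1·0.1500 / (0.1·0.1500 + 0.65·0.8500) ≈ 0.0264
After 'positive': P(carrier) = 0.9·0.0264 / (0.9·0.0264 + 0.35·0.9736) ≈ 0.0653
After 'positive': P(carrier) = 0.9·0.0653 / (0.9·0.0653 + 0.35·0.9347) ≈ 0.1522
After 'negative': P(carrier) = 0.1·0.1522 / (0.1·0.1522 + 0.65·0.8478) ≈ 0.0269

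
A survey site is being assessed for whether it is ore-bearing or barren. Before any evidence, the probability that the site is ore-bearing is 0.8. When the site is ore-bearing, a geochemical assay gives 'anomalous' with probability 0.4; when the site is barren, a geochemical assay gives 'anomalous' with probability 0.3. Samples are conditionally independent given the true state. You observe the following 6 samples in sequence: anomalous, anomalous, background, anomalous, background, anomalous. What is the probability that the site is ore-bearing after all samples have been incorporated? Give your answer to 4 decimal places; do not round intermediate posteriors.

After 'anomalous': P(ore) = 0.4·0.8000 / (0.4·0.8000 + 0.3·0.2000) ≈ 0.8421
After 'anomalous': P(ore) = 0.4·0.8421 / (0.4·0.8421 + 0.3·0.1579) ≈ 0.8767
After 'background': P(ore) = 0.6·0.8767 / (0.6·0.8767 + 0.7·0.1233) ≈ 0.8591
After 'anomalous': P(ore) = 0.4·0.8591 / (0.4·0.8591 + 0.3·0.1409) ≈ 0.8904
After 'background': P(ore) = 0.6·0.8904 / (0.6·0.8904 + 0.7·0.1096) ≈ 0.8745
After 'anomalous': P(ore) = 0.4·0.8745 / (0.4·0.8745 + 0.3·0.1255) ≈ 0.9028

0.9028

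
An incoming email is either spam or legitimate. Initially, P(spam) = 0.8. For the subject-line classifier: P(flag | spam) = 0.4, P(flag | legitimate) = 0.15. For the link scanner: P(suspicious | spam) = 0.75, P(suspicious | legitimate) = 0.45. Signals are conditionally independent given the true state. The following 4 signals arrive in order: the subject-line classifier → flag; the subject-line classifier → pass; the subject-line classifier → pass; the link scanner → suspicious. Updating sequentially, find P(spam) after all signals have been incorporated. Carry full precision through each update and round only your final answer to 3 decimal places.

0.899

After the subject-line classifier='flag': P(spam) = 0.4·0.8000 / (0.4·0.8000 + 0.15·0.2000) ≈ 0.9143
After the subject-line classifier='pass': P(spam) = 0.6·0.9143 / (0.6·0.9143 + 0.85·0.0857) ≈ 0.8828
After the subject-line classifier='pass': P(spam) = 0.6·0.8828 / (0.6·0.8828 + 0.85·0.1172) ≈ 0.8416
After the link scanner='suspicious': P(spam) = 0.75·0.8416 / (0.75·0.8416 + 0.45·0.1584) ≈ 0.8986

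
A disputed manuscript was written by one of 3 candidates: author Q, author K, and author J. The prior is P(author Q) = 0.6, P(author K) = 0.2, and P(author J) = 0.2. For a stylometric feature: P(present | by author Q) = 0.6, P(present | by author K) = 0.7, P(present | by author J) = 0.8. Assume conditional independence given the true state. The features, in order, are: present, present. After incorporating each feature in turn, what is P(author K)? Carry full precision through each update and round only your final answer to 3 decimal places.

0.222

Each posterior becomes the prior for the next update.
After 'present': normaliser = 0.6·0.6000 + 0.7·0.2000 + 0.8·0.2000; P(author Q) ≈ 0.5455, P(author K) ≈ 0.2121, P(author J) ≈ 0.2424
After 'present': normaliser = 0.6·0.5455 + 0.7·0.2121 + 0.8·0.2424; P(author Q) ≈ 0.4887, P(author K) ≈ 0.2217, P(author J) ≈ 0.2896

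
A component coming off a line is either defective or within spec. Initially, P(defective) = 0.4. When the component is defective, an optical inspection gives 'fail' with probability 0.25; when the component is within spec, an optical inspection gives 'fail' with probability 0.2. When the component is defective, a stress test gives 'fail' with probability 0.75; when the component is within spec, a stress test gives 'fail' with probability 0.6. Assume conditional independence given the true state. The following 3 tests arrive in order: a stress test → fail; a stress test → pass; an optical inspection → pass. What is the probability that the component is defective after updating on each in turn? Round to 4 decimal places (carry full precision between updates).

Apply Bayes' rule sequentially, carrying P(defective) forward.
After a stress test='fail': P(defective) = 0.75·0.4000 / (0.75·0.4000 + 0.6·0.6000) ≈ 0.4545
After a stress test='pass': P(defective) = 0.25·0.4545 / (0.25·0.4545 + 0.4·0.5455) ≈ 0.3425
After an optical inspection='pass': P(defective) = 0.75·0.3425 / (0.75·0.3425 + 0.8·0.6575) ≈ 0.3281

0.3281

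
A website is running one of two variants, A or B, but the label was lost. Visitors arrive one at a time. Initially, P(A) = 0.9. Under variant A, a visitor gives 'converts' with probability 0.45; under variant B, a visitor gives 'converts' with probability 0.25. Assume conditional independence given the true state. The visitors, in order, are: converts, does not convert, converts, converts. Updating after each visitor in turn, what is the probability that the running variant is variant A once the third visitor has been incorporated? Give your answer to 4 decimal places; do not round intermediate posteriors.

0.9553

After 'converts': P(A) = 0.45·0.9000 / (0.45·0.9000 + 0.25·0.1000) ≈ 0.9419
After 'does not convert': P(A) = 0.55·0.9419 / (0.55·0.9419 + 0.75·0.0581) ≈ 0.9224
After 'converts': P(A) = 0.45·0.9224 / (0.45·0.9224 + 0.25·0.0776) ≈ 0.9553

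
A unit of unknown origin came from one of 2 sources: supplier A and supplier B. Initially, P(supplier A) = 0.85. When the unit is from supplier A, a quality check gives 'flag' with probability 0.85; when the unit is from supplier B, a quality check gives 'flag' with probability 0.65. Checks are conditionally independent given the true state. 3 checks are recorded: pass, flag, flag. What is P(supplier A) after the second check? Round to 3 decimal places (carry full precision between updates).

0.761

After 'pass': P(supplier A) = 0.15·0.8500 / (0.15·0.8500 + 0.35·0.1500) ≈ 0.7083
After 'flag': P(supplier A) = 0.85·0.7083 / (0.85·0.7083 + 0.65·0.2917) ≈ 0.7605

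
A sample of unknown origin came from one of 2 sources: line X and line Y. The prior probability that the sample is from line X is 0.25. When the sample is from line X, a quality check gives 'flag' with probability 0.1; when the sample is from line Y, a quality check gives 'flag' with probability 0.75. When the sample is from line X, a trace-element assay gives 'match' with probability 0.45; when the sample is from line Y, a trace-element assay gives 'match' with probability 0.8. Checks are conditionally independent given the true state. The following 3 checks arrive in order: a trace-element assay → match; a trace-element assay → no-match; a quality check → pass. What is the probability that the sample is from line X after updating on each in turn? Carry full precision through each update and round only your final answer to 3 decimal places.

0.650

Apply Bayes' rule sequentially, carrying P(line X) forward.
After a trace-element assay='match': P(line X) = 0.45·0.2500 / (0.45·0.2500 + 0.8·0.7500) ≈ 0.1579
After a trace-element assay='no-match': P(line X) = 0.55·0.1579 / (0.55·0.1579 + 0.2·0.8421) ≈ 0.3402
After a quality check='pass': P(line X) = 0.9·0.3402 / (0.9·0.3402 + 0.25·0.6598) ≈ 0.6499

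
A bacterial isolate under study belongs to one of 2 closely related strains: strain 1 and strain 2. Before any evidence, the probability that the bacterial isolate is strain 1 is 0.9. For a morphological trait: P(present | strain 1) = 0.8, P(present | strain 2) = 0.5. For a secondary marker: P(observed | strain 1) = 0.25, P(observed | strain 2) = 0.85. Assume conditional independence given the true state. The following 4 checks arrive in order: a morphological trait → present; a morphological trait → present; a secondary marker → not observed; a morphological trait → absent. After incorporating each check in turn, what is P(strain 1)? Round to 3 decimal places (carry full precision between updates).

0.979

After a morphological trait='present': P(strain 1) = 0.8·0.9000 / (0.8·0.9000 + 0.5·0.1000) ≈ 0.9351
After a morphological trait='present': P(strain 1) = 0.8·0.9351 / (0.8·0.9351 + 0.5·0.0649) ≈ 0.9584
After a secondary marker='not observed': P(strain 1) = 0.75·0.9584 / (0.75·0.9584 + 0.15·0.0416) ≈ 0.9914
After a morphological trait='absent': P(strain 1) = 0.2·0.9914 / (0.2·0.9914 + 0.5·0.0086) ≈ 0.9788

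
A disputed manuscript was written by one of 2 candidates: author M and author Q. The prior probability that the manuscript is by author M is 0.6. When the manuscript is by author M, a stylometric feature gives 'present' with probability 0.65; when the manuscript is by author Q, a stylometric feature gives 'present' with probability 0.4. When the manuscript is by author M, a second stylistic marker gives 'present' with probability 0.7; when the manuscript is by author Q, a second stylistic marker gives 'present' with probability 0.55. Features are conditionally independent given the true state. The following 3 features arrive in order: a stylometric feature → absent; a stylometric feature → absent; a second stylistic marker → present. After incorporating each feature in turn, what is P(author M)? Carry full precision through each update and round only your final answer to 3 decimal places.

0.394

After a stylometric feature='absent': P(author M) = 0.35·0.6000 / (0.35·0.6000 + 0.6·0.4000) ≈ 0.4667
After a stylometric feature='absent': P(author M) = 0.35·0.4667 / (0.35·0.4667 + 0.6·0.5333) ≈ 0.3379
After a second stylistic marker='present': P(author M) = 0.7·0.3379 / (0.7·0.3379 + 0.55·0.6621) ≈ 0.3938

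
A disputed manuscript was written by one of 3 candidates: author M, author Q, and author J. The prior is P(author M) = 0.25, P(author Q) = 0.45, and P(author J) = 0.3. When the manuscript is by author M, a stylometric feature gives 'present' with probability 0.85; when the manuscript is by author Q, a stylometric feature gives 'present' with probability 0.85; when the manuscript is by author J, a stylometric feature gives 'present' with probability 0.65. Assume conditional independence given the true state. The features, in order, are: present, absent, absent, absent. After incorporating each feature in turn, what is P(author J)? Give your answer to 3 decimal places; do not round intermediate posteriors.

After 'present': normaliser = 0.85·0.2500 + 0.85·0.4500 + 0.65·0.3000; P(author M) ≈ 0.2690, P(author Q) ≈ 0.4842, P(author J) ≈ 0.2468
After 'absent': normaliser = 0.15·0.2690 + 0.15·0.4842 + 0.35·0.2468; P(author M) ≈ 0.2024, P(author Q) ≈ 0.3643, P(author J) ≈ 0.4333
After 'absent': normaliser = 0.15·0.2024 + 0.15·0.3643 + 0.35·0.4333; P(author M) ≈ 0.1283, P(author Q) ≈ 0.2309, P(author J) ≈ 0.6408
After 'absent': normaliser = 0.15·0.1283 + 0.15·0.2309 + 0.35·0.6408; P(author M) ≈ 0.0692, P(author Q) ≈ 0.1245, P(author J) ≈ 0.8063

0.806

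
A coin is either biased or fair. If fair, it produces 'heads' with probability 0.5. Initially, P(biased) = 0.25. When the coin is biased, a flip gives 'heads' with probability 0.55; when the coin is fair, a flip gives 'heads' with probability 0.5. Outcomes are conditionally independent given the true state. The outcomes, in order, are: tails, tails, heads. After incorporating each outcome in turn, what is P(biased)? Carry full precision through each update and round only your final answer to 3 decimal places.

0.229

Each posterior becomes the prior for the next update.
After 'tails': P(biased) = 0.45·0.2500 / (0.45·0.2500 + 0.5·0.7500) ≈ 0.2308
After 'tails': P(biased) = 0.45·0.2308 / (0.45·0.2308 + 0.5·0.7692) ≈ 0.2126
After 'heads': P(biased) = 0.55·0.2126 / (0.55·0.2126 + 0.5·0.7874) ≈ 0.2290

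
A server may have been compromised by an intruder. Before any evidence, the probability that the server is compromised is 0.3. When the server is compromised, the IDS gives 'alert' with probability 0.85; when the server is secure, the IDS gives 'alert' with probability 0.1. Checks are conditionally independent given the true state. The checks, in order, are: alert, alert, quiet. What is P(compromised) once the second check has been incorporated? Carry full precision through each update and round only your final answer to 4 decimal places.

0.9687

Apply Bayes' rule sequentially, carrying P(compromised) forward.
After 'alert': P(compromised) = 0.85·0.3000 / (0.85·0.3000 + 0.1·0.7000) ≈ 0.7846
After 'alert': P(compromised) = 0.85·0.7846 / (0.85·0.7846 + 0.1·0.2154) ≈ 0.9687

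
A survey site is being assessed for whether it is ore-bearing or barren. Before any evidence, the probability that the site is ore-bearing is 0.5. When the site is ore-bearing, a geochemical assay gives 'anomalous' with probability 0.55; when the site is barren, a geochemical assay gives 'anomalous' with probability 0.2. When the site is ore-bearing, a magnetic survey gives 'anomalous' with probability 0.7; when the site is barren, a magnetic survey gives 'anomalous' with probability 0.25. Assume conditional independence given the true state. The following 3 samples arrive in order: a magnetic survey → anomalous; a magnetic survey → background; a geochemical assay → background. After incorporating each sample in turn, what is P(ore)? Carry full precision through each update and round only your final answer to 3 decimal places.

0.387

Apply Bayes' rule sequentially, carrying P(ore) forward.
After a magnetic survey='anomalous': P(ore) = 0.7·0.5000 / (0.7·0.5000 + 0.25·0.5000) ≈ 0.7368
After a magnetic survey='background': P(ore) = 0.3·0.7368 / (0.3·0.7368 + 0.75·0.2632) ≈ 0.5283
After a geochemical assay='background': P(ore) = 0.45·0.5283 / (0.45·0.5283 + 0.8·0.4717) ≈ 0.3865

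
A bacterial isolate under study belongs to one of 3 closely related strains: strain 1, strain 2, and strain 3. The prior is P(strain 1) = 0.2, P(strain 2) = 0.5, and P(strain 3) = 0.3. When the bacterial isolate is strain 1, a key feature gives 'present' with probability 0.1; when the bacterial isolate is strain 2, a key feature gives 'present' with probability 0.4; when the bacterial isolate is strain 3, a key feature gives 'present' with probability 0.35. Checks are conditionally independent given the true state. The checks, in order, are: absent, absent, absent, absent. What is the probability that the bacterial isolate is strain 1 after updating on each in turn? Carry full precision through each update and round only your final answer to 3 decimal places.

After 'absent': normaliser = 0.9·0.2000 + 0.6·0.5000 + 0.65·0.3000; P(strain 1) ≈ 0.2667, P(strain 2) ≈ 0.4444, P(strain 3) ≈ 0.2889
After 'absent': normaliser = 0.9·0.2667 + 0.6·0.4444 + 0.65·0.2889; P(strain 1) ≈ 0.3456, P(strain 2) ≈ 0.3840, P(strain 3) ≈ 0.2704
After 'absent': normaliser = 0.9·0.3456 + 0.6·0.3840 + 0.65·0.2704; P(strain 1) ≈ 0.4337, P(strain 2) ≈ 0.3212, P(strain 3) ≈ 0.2451
After 'absent': normaliser = 0.9·0.4337 + 0.6·0.3212 + 0.65·0.2451; P(strain 1) ≈ 0.5258, P(strain 2) ≈ 0.2596, P(strain 3) ≈ 0.2146

0.526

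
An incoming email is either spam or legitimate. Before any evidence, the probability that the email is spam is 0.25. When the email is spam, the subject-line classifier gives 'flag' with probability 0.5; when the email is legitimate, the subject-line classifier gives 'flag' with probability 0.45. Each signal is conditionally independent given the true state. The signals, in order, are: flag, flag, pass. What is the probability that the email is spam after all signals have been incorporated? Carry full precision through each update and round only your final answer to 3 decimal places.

After 'flag': P(spam) = 0.5·0.2500 / (0.5·0.2500 + 0.45·0.7500) ≈ 0.2703
After 'flag': P(spam) = 0.5·0.2703 / (0.5·0.2703 + 0.45·0.7297) ≈ 0.2915
After 'pass': P(spam) = 0.5·0.2915 / (0.5·0.2915 + 0.55·0.7085) ≈ 0.2723

0.272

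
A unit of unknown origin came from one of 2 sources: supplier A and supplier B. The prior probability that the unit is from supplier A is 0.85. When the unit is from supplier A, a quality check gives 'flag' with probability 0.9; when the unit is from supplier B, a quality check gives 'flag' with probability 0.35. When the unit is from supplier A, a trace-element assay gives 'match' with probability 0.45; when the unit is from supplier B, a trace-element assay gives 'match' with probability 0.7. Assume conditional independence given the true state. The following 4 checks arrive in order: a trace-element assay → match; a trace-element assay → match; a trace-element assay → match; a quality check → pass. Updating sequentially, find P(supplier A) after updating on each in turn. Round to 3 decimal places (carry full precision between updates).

After a trace-element assay='match': P(supplier A) = 0.45·0.8500 / (0.45·0.8500 + 0.7·0.1500) ≈ 0.7846
After a trace-element assay='match': P(supplier A) = 0.45·0.7846 / (0.45·0.7846 + 0.7·0.2154) ≈ 0.7008
After a trace-element assay='match': P(supplier A) = 0.45·0.7008 / (0.45·0.7008 + 0.7·0.2992) ≈ 0.6009
After a quality check='pass': P(supplier A) = 0.1·0.6009 / (0.1·0.6009 + 0.65·0.3991) ≈ 0.1881

0.188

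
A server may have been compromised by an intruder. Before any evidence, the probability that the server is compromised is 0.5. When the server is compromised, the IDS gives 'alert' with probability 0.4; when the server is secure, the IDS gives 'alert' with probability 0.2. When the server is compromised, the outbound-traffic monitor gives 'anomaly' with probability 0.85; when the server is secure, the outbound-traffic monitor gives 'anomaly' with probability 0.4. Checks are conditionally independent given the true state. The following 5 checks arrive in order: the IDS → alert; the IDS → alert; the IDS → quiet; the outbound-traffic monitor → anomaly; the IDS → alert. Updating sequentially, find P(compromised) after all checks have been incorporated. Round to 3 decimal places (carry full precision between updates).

0.927

Apply Bayes' rule sequentially, carrying P(compromised) forward.
After the IDS='alert': P(compromised) = 0.4·0.5000 / (0.4·0.5000 + 0.2·0.5000) ≈ 0.6667
After the IDS='alert': P(compromised) = 0.4·0.6667 / (0.4·0.6667 + 0.2·0.3333) ≈ 0.8000
After the IDS='quiet': P(compromised) = 0.6·0.8000 / (0.6·0.8000 + 0.8·0.2000) ≈ 0.7500
After the outbound-traffic monitor='anomaly': P(compromised) = 0.85·0.7500 / (0.85·0.7500 + 0.4·0.2500) ≈ 0.8644
After the IDS='alert': P(compromised) = 0.4·0.8644 / (0.4·0.8644 + 0.2·0.1356) ≈ 0.9273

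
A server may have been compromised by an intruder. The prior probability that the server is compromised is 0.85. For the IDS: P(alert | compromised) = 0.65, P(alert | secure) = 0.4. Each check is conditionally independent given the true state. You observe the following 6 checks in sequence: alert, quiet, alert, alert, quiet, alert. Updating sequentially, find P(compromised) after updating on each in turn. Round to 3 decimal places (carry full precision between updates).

0.931

After 'alert': P(compromised) = 0.65·0.8500 / (0.65·0.8500 + 0.4·0.1500) ≈ 0.9020
After 'quiet': P(compromised) = 0.35·0.9020 / (0.35·0.9020 + 0.6·0.0980) ≈ 0.8431
After 'alert': P(compromised) = 0.65·0.8431 / (0.65·0.8431 + 0.4·0.1569) ≈ 0.8972
After 'alert': P(compromised) = 0.65·0.8972 / (0.65·0.8972 + 0.4·0.1028) ≈ 0.9341
After 'quiet': P(compromised) = 0.35·0.9341 / (0.35·0.9341 + 0.6·0.0659) ≈ 0.8922
After 'alert': P(compromised) = 0.65·0.8922 / (0.65·0.8922 + 0.4·0.1078) ≈ 0.9308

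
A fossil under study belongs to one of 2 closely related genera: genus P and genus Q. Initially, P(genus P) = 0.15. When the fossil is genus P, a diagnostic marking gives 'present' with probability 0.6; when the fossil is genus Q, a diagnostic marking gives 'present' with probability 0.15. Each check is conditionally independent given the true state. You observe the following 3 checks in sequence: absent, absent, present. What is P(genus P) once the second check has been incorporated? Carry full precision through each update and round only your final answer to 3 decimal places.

0.038

After 'absent': P(genus P) = 0.4·0.1500 / (0.4·0.1500 + 0.85·0.8500) ≈ 0.0767
After 'absent': P(genus P) = 0.4·0.0767 / (0.4·0.0767 + 0.85·0.9233) ≈ 0.0376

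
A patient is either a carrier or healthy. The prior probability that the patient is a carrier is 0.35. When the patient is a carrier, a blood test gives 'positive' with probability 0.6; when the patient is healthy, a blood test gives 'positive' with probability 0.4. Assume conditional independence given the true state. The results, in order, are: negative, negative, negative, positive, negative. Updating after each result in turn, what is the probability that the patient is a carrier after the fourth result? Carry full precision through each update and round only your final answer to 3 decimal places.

0.193

Each posterior becomes the prior for the next update.
After 'negative': P(carrier) = 0.4·0.3500 / (0.4·0.3500 + 0.6·0.6500) ≈ 0.2642
After 'negative': P(carrier) = 0.4·0.2642 / (0.4·0.2642 + 0.6·0.7358) ≈ 0.1931
After 'negative': P(carrier) = 0.4·0.1931 / (0.4·0.1931 + 0.6·0.8069) ≈ 0.1376
After 'positive': P(carrier) = 0.6·0.1376 / (0.6·0.1376 + 0.4·0.8624) ≈ 0.1931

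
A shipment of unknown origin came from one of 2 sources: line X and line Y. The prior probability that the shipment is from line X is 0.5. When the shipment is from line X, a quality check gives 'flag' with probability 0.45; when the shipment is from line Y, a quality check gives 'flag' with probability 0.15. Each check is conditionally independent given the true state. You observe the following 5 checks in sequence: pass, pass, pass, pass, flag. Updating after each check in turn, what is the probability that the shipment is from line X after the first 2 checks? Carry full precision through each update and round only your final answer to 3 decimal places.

0.295

After 'pass': P(line X) = 0.55·0.5000 / (0.55·0.5000 + 0.85·0.5000) ≈ 0.3929
After 'pass': P(line X) = 0.55·0.3929 / (0.55·0.3929 + 0.85·0.6071) ≈ 0.2951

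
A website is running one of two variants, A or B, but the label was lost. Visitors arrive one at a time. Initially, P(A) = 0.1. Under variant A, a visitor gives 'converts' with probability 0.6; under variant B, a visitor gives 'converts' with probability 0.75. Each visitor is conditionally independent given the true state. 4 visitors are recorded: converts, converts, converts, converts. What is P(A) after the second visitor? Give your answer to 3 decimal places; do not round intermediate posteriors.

0.066

After 'converts': P(A) = 0.6·0.1000 / (0.6·0.1000 + 0.75·0.9000) ≈ 0.0816
After 'converts': P(A) = 0.6·0.0816 / (0.6·0.0816 + 0.75·0.9184) ≈ 0.0664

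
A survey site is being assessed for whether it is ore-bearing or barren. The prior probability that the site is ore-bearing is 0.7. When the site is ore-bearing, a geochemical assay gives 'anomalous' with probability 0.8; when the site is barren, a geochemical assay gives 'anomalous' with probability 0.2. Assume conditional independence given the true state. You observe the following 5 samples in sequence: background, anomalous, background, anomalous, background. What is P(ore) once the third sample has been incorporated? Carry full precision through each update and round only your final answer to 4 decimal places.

After 'background': P(ore) = 0.2·0.7000 / (0.2·0.7000 + 0.8·0.3000) ≈ 0.3684
After 'anomalous': P(ore) = 0.8·0.3684 / (0.8·0.3684 + 0.2·0.6316) ≈ 0.7000
After 'background': P(ore) = 0.2·0.7000 / (0.2·0.7000 + 0.8·0.3000) ≈ 0.3684

0.3684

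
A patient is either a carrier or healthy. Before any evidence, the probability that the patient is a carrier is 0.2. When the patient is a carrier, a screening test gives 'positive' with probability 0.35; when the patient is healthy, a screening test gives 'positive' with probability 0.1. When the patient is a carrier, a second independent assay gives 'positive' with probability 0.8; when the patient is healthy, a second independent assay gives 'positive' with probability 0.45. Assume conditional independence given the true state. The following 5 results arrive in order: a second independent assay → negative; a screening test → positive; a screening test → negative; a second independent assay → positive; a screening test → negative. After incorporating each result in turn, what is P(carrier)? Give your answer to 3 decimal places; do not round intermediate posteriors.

After a second independent assay='negative': P(carrier) = 0.2·0.2000 / (0.2·0.2000 + 0.55·0.8000) ≈ 0.0833
After a screening test='positive': P(carrier) = 0.35·0.0833 / (0.35·0.0833 + 0.1·0.9167) ≈ 0.2414
After a screening test='negative': P(carrier) = 0.65·0.2414 / (0.65·0.2414 + 0.9·0.7586) ≈ 0.1869
After a second independent assay='positive': P(carrier) = 0.8·0.1869 / (0.8·0.1869 + 0.45·0.8131) ≈ 0.2900
After a screening test='negative': P(carrier) = 0.65·0.2900 / (0.65·0.2900 + 0.9·0.7100) ≈ 0.2278

0.228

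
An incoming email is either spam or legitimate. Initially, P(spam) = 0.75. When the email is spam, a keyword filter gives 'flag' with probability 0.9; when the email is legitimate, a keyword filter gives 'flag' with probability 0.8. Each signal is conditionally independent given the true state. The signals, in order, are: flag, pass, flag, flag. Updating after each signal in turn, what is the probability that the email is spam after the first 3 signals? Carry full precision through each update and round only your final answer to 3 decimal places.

After 'flag': P(spam) = 0.9·0.7500 / (0.9·0.7500 + 0.8·0.2500) ≈ 0.7714
After 'pass': P(spam) = 0.1·0.7714 / (0.1·0.7714 + 0.2·0.2286) ≈ 0.6279
After 'flag': P(spam) = 0.9·0.6279 / (0.9·0.6279 + 0.8·0.3721) ≈ 0.6550

0.655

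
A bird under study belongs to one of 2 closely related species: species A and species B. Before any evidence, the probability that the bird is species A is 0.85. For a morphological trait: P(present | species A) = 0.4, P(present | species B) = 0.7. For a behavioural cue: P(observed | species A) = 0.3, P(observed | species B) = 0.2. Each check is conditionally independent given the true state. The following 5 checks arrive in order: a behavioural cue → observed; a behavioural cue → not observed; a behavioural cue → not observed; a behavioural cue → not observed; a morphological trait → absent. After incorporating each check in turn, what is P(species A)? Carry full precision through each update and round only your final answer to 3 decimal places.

0.919

Apply Bayes' rule sequentially, carrying P(species A) forward.
After a behavioural cue='observed': P(species A) = 0.3·0.8500 / (0.3·0.8500 + 0.2·0.1500) ≈ 0.8947
After a behavioural cue='not observed': P(species A) = 0.7·0.8947 / (0.7·0.8947 + 0.8·0.1053) ≈ 0.8815
After a behavioural cue='not observed': P(species A) = 0.7·0.8815 / (0.7·0.8815 + 0.8·0.1185) ≈ 0.8668
After a behavioural cue='not observed': P(species A) = 0.7·0.8668 / (0.7·0.8668 + 0.8·0.1332) ≈ 0.8506
After a morphological trait='absent': P(species A) = 0.6·0.8506 / (0.6·0.8506 + 0.3·0.1494) ≈ 0.9193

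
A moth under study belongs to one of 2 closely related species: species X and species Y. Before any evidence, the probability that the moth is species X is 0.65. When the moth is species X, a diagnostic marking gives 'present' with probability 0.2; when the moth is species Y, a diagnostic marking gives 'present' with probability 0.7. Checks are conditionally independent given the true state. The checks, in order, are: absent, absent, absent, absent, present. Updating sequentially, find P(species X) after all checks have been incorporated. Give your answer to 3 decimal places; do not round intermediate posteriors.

0.964

After 'absent': P(species X) = 0.8·0.6500 / (0.8·0.6500 + 0.3·0.3500) ≈ 0.8320
After 'absent': P(species X) = 0.8·0.8320 / (0.8·0.8320 + 0.3·0.1680) ≈ 0.9296
After 'absent': P(species X) = 0.8·0.9296 / (0.8·0.9296 + 0.3·0.0704) ≈ 0.9724
After 'absent': P(species X) = 0.8·0.9724 / (0.8·0.9724 + 0.3·0.0276) ≈ 0.9895
After 'present': P(species X) = 0.2·0.9895 / (0.2·0.9895 + 0.7·0.0105) ≈ 0.9641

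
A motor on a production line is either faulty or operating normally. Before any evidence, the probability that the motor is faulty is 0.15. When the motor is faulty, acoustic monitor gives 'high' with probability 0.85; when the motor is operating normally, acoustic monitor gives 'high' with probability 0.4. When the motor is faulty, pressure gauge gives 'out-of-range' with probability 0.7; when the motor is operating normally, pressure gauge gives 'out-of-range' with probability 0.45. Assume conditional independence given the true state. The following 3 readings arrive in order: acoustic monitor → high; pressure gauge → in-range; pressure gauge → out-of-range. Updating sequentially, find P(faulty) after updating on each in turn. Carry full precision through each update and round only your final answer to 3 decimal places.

0.241

After acoustic monitor='high': P(faulty) = 0.85·0.1500 / (0.85·0.1500 + 0.4·0.8500) ≈ 0.2727
After pressure gauge='in-range': P(faulty) = 0.3·0.2727 / (0.3·0.2727 + 0.55·0.7273) ≈ 0.1698
After pressure gauge='out-of-range': P(faulty) = 0.7·0.1698 / (0.7·0.1698 + 0.45·0.8302) ≈ 0.2414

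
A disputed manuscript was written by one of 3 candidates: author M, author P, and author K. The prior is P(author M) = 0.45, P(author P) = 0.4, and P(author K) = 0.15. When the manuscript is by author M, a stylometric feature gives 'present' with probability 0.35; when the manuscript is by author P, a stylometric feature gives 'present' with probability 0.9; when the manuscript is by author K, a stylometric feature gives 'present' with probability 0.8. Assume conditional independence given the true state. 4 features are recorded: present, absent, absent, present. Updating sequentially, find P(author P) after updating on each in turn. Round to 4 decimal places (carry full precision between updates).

After 'present': normaliser = 0.35·0.4500 + 0.9·0.4000 + 0.8·0.1500; P(author M) ≈ 0.2471, P(author P) ≈ 0.5647, P(author K) ≈ 0.1882
After 'absent': normaliser = 0.65·0.2471 + 0.1·0.5647 + 0.2·0.1882; P(author M) ≈ 0.6305, P(author P) ≈ 0.2217, P(author K) ≈ 0.1478
After 'absent': normaliser = 0.65·0.6305 + 0.1·0.2217 + 0.2·0.1478; P(author M) ≈ 0.8879, P(author P) ≈ 0.0480, P(author K) ≈ 0.0640
After 'present': normaliser = 0.35·0.8879 + 0.9·0.0480 + 0.8·0.0640; P(author M) ≈ 0.7669, P(author P) ≈ 0.1067, P(author K) ≈ 0.1264

0.1067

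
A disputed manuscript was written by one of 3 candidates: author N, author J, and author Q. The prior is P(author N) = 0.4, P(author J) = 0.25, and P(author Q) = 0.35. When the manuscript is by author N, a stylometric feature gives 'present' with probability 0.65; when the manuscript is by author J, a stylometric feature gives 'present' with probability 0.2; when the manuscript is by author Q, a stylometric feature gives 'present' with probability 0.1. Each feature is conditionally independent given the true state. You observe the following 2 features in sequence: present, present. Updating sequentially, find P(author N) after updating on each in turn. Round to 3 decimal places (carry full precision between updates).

0.926

After 'present': normaliser = 0.65·0.4000 + 0.2·0.2500 + 0.1·0.3500; P(author N) ≈ 0.7536, P(author J) ≈ 0.1449, P(author Q) ≈ 0.1014
After 'present': normaliser = 0.65·0.7536 + 0.2·0.1449 + 0.1·0.1014; P(author N) ≈ 0.9260, P(author J) ≈ 0.0548, P(author Q) ≈ 0.0192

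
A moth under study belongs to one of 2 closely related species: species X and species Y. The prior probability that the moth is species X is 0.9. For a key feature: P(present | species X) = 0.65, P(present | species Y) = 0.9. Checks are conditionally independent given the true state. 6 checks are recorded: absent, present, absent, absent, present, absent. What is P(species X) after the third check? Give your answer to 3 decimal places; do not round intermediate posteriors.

0.988

After 'absent': P(species X) = 0.35·0.9000 / (0.35·0.9000 + 0.1·0.1000) ≈ 0.9692
After 'present': P(species X) = 0.65·0.9692 / (0.65·0.9692 + 0.9·0.0308) ≈ 0.9579
After 'absent': P(species X) = 0.35·0.9579 / (0.35·0.9579 + 0.1·0.0421) ≈ 0.9876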